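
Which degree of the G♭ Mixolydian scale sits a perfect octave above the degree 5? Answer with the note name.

Db

The scale is G♭ A♭ B♭ C♭ D♭ E♭ F♭.
The degree 5 is D♭; a perfect octave above that is D♭ — scale degree 5.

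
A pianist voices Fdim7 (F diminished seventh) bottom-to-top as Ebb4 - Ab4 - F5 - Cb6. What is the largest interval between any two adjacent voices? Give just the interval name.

Adjacent intervals: Ebb4→Ab4 = augmented fourth; Ab4→F5 = major sixth; F5→Cb6 = diminished fifth.
The largest is Ab4 to F5, a major sixth (9 semitones).

M6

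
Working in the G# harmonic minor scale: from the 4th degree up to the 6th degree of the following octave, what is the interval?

G# harmonic minor: G# A# B C# D# E F##.
The 4th degree is C# and the scale degree 6 (up an octave) is E.
From C# to E: 15 semitones over a tenth = minor.

m10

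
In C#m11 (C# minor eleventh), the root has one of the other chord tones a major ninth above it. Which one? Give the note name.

D#

Spelling the chord: C#-E-G#-B-D#-F#.
The root is C#. A major ninth above C# is D#.
D# is the chord's 9th.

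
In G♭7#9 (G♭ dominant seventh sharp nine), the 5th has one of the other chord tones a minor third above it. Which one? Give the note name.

Spelling the chord: G♭-B♭-D♭-F♭-A.
The 5th is D♭. A minor third above D♭ is F♭.
F♭ is the chord's 7th.

Fb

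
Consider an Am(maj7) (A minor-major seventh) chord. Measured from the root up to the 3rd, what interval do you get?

minor third

A minor-major seventh is spelled A, C, E, G#.
The root is A and the 3rd is C.
A up to C is 3 semitones, a half step narrower than a major third, so the interval is minor.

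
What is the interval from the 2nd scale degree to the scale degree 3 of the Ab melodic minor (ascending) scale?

minor second

Spelling the Ab melodic minor (ascending) scale: Ab Bb Cb Db Eb F G.
2nd scale degree = Bb; 3rd degree = Cb.
Bb up to Cb is 1 semitone, a half step narrower than a major second, so the interval is minor.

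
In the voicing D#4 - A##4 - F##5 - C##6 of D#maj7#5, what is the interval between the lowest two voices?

augmented 5th

Those voices are D#4 and A##4.
From D# to A##: 8 semitones over a fifth = augmented.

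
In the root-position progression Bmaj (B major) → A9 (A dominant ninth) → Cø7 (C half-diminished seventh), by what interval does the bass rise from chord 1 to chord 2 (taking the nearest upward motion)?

The roots are B and A.
From B to A: 10 semitones over a seventh = minor.

minor seventh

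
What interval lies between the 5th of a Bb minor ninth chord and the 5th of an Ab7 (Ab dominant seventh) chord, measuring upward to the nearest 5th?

minor 7th

The 5th of Bb minor ninth is F; the 5th of Ab7 (Ab dominant seventh) is Eb.
F up to Eb is 10 semitones, a half step narrower than a major seventh, so the interval is minor.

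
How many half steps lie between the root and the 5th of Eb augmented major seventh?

The chord tones of Ebmaj7#5 (Eb augmented major seventh) are Eb–G–B–D.
Eb to B is an augmented fifth: 8 semitones.

8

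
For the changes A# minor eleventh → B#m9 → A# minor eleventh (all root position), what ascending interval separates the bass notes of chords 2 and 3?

m7

The roots are B# and A#.
7 letter names make it a seventh; at 10 semitones (a half step narrower than major) the quality is minor.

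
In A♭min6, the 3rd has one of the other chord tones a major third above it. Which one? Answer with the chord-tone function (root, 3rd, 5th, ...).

5th

The chord tones of A♭ minor sixth are A♭ C♭ E♭ F.
The 3rd is C♭. A major third above C♭ is E♭.
E♭ is the chord's 5th.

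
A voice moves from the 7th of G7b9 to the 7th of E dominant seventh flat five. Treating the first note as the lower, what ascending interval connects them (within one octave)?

G7b9 has F as its 7th, and E dominant seventh flat five has D as its 7th.
From F to D is 9 semitones, exactly the major sixth.

major sixth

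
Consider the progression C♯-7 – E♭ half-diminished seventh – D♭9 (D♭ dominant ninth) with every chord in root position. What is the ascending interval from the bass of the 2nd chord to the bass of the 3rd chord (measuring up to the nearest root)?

The roots are E♭ and D♭.
7 letter names make it a seventh; at 10 semitones (a half step narrower than major) the quality is minor.

minor seventh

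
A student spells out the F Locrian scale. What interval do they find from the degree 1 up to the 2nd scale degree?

minor 2nd

F locrian: F Gb Ab Bb Cb Db Eb.
That puts F below Gb.
F up to Gb is 1 semitone, a half step narrower than a major second, so the interval is minor.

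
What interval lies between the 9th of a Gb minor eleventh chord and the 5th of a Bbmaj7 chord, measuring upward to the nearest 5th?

major sixth

Gb minor eleventh has Ab as its 9th, and Bbmaj7 has F as its 5th.
Ab up to F spans 6 letter names and 9 semitones — a major sixth.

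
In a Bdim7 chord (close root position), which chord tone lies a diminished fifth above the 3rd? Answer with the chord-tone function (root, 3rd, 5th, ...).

The chord tones of Bdim7 are B–D–F–Ab.
The 3rd is D. A diminished fifth above D is Ab.
Ab is the chord's 7th.

7th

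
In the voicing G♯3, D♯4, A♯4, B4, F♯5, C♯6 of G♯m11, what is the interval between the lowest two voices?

Those voices are G♯3 and D♯4.
Counting 5 letters and 7 half steps from G♯ gives a perfect fifth.

P5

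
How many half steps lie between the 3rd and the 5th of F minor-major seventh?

4

Spelling the chord: F A♭ C E.
A♭ to C is a major third: 4 semitones.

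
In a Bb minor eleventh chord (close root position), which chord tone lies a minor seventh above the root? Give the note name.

Ab

The chord tones of Bb minor eleventh are Bb-Db-F-Ab-C-Eb.
The root is Bb. A minor seventh above Bb is Ab.
Ab is the chord's 7th.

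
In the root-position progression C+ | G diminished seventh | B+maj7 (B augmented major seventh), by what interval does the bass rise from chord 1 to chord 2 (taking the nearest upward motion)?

The roots are C and G.
C up to G spans 5 letter names and 7 semitones — a perfect fifth.

perfect fifth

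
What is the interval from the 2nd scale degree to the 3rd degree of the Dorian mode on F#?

F# dorian: F# G# A B C# D# E.
2nd scale degree = G#; 3rd scale degree = A.
2 letter names make it a second; at 1 semitone (a half step narrower than major) the quality is minor.

minor 2nd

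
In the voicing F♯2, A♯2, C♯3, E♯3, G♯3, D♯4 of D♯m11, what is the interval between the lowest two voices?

M3

Those voices are F♯2 and A♯2.
Counting 3 letters and 4 half steps from F♯ gives a major third.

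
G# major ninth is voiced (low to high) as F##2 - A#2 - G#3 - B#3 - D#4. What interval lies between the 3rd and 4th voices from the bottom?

Those voices are G#3 and B#3.
From G# to B# is 4 semitones, exactly the major third.

M3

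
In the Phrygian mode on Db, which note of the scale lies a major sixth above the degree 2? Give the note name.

Cb

The scale is Db Ebb Fb Gb Ab Bbb Cb.
The degree 2 is Ebb; a major sixth above that is Cb — scale degree 7.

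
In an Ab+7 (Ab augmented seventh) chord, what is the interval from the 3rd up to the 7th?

Abaug7 is spelled Ab, C, E, Gb.
3rd = C; 7th = Gb.
From C to Gb: 6 semitones over a fifth = diminished.
This 3–7 tritone is the characteristic tension at the heart of the dominant sound.

diminished fifth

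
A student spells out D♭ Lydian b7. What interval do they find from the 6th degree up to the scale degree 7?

minor second

D♭ lydian dominant: D♭ E♭ F G A♭ B♭ C♭.
6th degree = B♭; 7th degree = C♭.
From B♭ to C♭: 1 semitone over a second = minor.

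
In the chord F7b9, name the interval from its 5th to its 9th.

diminished 5th

The chord tones of F7b9 (F dominant seventh flat nine) are F-A-C-Eb-Gb.
That puts C below Gb.
5 letter names make it a fifth; at 6 semitones (a half step narrower than perfect) the quality is diminished.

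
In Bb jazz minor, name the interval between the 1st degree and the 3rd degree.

minor 3rd

The scale runs Bb C Db Eb F G A.
1st degree = Bb; scale degree 3 = Db.
From Bb to Db: 3 semitones over a third = minor.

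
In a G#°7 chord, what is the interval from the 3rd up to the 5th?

minor third

The chord tones of G# diminished seventh are G#–B–D–F.
3rd = B; 5th = D.
3 letter names make it a third; at 3 semitones (a half step narrower than major) the quality is minor.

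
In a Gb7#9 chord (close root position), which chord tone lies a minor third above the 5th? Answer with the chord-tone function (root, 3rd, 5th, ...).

The chord tones of Gb dominant seventh sharp nine are Gb-Bb-Db-Fb-A.
The 5th is Db. A minor third above Db is Fb.
Fb is the chord's 7th.

7th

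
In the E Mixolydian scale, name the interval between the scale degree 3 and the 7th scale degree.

diminished 5th

The scale runs E F♯ G♯ A B C♯ D.
Scale degree 3 = G♯; degree 7 = D.
G♯ up to D is 6 semitones, a half step narrower than a perfect fifth, so the interval is diminished.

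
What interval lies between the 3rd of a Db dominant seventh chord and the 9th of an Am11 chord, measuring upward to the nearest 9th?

augmented fourth

The 3rd of Db dominant seventh is F; the 9th of Am11 is B.
F up to B is 6 semitones, a half step wider than a perfect fourth, so the interval is augmented.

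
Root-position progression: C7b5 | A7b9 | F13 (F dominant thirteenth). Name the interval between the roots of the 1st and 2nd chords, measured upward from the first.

major 6th

The roots are C and A.
From C to A is 9 semitones, exactly the major sixth.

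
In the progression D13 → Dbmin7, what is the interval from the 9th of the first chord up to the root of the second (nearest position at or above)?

diminished seventh

The 9th of D13 is E; the root of Dbmin7 is Db.
E up to Db is 9 semitones, a whole step narrower than a major seventh, so the interval is diminished.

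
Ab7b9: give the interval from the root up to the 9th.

minor ninth

Spelling the chord: Ab–C–Eb–Gb–Bbb.
So we need the interval from Ab up to Bbb.
9 letter names make it a ninth; at 13 semitones (a half step narrower than major) the quality is minor.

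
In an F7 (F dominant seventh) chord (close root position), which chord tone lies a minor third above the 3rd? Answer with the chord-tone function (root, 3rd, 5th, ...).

Spelling the chord: F-A-C-Eb.
The 3rd is A. A minor third above A is C.
C is the chord's 5th.

5th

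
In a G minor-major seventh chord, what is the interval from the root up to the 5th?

P5

Gm(maj7) is spelled G, B♭, D, F♯.
The root is G and the 5th is D.
G up to D spans 5 letter names and 7 semitones — a perfect fifth.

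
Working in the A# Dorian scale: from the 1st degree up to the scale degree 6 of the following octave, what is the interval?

major thirteenth

Spelling the A# Dorian scale: A# B# C# D# E# F## G#.
That puts A# below F##.
Counting 13 letters and 21 half steps from A# gives a major thirteenth.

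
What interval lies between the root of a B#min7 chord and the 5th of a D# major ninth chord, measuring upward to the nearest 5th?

minor 7th

B#min7 has B# as its root, and D# major ninth has A# as its 5th.
B# up to A# is 10 semitones, a half step narrower than a major seventh, so the interval is minor.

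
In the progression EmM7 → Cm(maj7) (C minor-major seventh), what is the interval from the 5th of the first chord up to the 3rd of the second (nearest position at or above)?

EmM7 has B as its 5th, and Cm(maj7) (C minor-major seventh) has Eb as its 3rd.
B up to Eb is 4 semitones, a half step narrower than a perfect fourth, so the interval is diminished.

diminished fourth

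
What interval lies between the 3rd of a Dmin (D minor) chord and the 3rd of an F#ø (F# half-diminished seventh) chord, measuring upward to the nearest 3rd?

major third

The 3rd of Dmin (D minor) is F; the 3rd of F#ø (F# half-diminished seventh) is A.
From F to A is 4 semitones, exactly the major third.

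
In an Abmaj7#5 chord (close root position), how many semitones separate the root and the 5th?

Spelling the chord: Ab–C–E–G.
Ab to E is an augmented fifth: 8 semitones.

8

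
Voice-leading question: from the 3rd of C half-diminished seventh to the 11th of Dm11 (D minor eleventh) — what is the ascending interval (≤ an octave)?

M3

The 3rd of C half-diminished seventh is E♭; the 11th of Dm11 (D minor eleventh) is G.
Counting 3 letters and 4 half steps from E♭ gives a major third.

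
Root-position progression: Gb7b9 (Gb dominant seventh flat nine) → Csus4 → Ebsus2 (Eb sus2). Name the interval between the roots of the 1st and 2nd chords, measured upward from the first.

A4

The roots are Gb and C.
From Gb to C: 6 semitones over a fourth = augmented.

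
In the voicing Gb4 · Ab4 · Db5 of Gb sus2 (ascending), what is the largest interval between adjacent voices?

Adjacent intervals: Gb4→Ab4 = major second; Ab4→Db5 = perfect fourth.
The largest is Ab4 to Db5, a perfect fourth (5 semitones).

perfect 4th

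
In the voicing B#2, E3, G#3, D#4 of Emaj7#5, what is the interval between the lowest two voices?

d4

Those voices are B#2 and E3.
From B# to E: 4 semitones over a fourth = diminished.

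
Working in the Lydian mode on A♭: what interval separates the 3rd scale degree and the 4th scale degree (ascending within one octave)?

A♭ lydian: A♭ B♭ C D E♭ F G.
3rd scale degree = C; 4th degree = D.
Counting 2 letters and 2 half steps from C gives a major second.

major second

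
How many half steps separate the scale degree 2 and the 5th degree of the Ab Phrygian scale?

The scale is Ab Bbb Cb Db Eb Fb Gb.
Bbb up to Eb is an augmented fourth — 6 semitones.

6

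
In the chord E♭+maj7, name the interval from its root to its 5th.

E♭+maj7 is spelled E♭-G-B-D.
So we need the interval from E♭ up to B.
E♭ up to B is 8 semitones, a half step wider than a perfect fifth, so the interval is augmented.

augmented fifth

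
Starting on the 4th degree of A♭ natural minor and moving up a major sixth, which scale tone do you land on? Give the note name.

Bb

The scale is A♭ B♭ C♭ D♭ E♭ F♭ G♭.
The 4th degree is D♭; a major sixth above that is B♭ — scale degree 2.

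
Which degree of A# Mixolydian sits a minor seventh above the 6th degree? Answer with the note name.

E#

The scale is A# B# C## D# E# F## G#.
The 6th degree is F##; a minor seventh above that is E# — scale degree 5.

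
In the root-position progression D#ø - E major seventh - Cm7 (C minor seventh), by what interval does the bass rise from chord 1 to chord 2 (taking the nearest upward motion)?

minor second

The roots are D# and E.
2 letter names make it a second; at 1 semitone (a half step narrower than major) the quality is minor.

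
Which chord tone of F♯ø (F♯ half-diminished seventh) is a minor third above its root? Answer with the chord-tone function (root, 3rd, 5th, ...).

3rd

F♯ø: F♯, A, C, E.
The root is F♯. A minor third above F♯ is A.
A is the chord's 3rd.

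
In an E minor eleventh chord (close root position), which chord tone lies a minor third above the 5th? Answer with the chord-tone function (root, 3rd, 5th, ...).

The chord tones of Em11 (E minor eleventh) are E G B D F♯ A.
The 5th is B. A minor third above B is D.
D is the chord's 7th.

7th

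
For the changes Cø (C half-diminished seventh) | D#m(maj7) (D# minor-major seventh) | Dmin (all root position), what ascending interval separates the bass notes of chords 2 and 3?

diminished 8th

The roots are D# and D.
D# up to D is 11 semitones, a half step narrower than a perfect octave, so the interval is diminished.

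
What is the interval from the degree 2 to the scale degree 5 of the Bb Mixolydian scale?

P4

The scale runs Bb C D Eb F G Ab.
That puts C below F.
From C to F is 5 semitones, exactly the perfect fourth.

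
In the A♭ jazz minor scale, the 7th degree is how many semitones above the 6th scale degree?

2

The scale is A♭ B♭ C♭ D♭ E♭ F G.
F up to G is a major second — 2 semitones.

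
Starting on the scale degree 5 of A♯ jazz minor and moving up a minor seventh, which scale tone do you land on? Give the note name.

D#

The scale is A♯ B♯ C♯ D♯ E♯ F𝄪 G𝄪.
The scale degree 5 is E♯; a minor seventh above that is D♯ — scale degree 4.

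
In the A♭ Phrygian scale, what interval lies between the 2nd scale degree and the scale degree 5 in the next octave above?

augmented 11th

A♭ phrygian: A♭ B𝄫 C♭ D♭ E♭ F♭ G♭.
2nd scale degree = B𝄫; 5th scale degree (up an octave) = E♭.
B𝄫 up to E♭ is 18 semitones, a half step wider than a perfect eleventh, so the interval is augmented.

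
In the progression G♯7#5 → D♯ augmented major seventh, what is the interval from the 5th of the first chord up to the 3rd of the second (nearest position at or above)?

minor 3rd

The 5th of G♯7#5 is D𝄪; the 3rd of D♯ augmented major seventh is F𝄪.
D𝄪 up to F𝄪 is 3 semitones, a half step narrower than a major third, so the interval is minor.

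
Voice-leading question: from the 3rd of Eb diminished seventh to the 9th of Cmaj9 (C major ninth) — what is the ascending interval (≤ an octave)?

augmented fifth

The 3rd of Eb diminished seventh is Gb; the 9th of Cmaj9 (C major ninth) is D.
5 letter names make it a fifth; at 8 semitones (a half step wider than perfect) the quality is augmented.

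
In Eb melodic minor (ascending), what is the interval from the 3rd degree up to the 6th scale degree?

augmented fourth

Spelling Eb melodic minor (ascending): Eb F Gb Ab Bb C D.
3rd degree = Gb; 6th scale degree = C.
Gb up to C is 6 semitones, a half step wider than a perfect fourth, so the interval is augmented.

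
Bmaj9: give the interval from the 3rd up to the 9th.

minor seventh

Bmaj9 (B major ninth): B D# F# A# C#.
The 3rd is D# and the 9th is C#.
7 letter names make it a seventh; at 10 semitones (a half step narrower than major) the quality is minor.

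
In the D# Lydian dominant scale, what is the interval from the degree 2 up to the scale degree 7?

D# lydian dominant: D# E# F## G## A# B# C#.
That puts E# below C#.
From E# to C#: 8 semitones over a sixth = minor.

minor sixth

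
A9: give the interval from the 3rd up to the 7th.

diminished fifth

A9 is spelled A–C♯–E–G–B.
The 3rd is C♯ and the 7th is G.
5 letter names make it a fifth; at 6 semitones (a half step narrower than perfect) the quality is diminished.
That tritone between 3rd and 7th is what gives the dominant seventh its pull toward resolution.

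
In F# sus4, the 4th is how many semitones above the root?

F# sus4: F# B C#.
F# to B is a perfect fourth: 5 semitones.

5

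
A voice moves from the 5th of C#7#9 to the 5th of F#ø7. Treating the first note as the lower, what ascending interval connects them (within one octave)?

The 5th of C#7#9 is G#; the 5th of F#ø7 is C.
G# up to C is 4 semitones, a half step narrower than a perfect fourth, so the interval is diminished.

diminished fourth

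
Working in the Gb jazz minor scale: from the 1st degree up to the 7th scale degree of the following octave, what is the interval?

Gb melodic minor: Gb Ab Bbb Cb Db Eb F.
1st degree = Gb; 7th scale degree (up an octave) = F.
From Gb to F is 23 semitones, exactly the major fourteenth.

major fourteenth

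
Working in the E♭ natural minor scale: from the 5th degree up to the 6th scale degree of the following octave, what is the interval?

minor ninth

The scale runs E♭ F G♭ A♭ B♭ C♭ D♭.
5th degree = B♭; 6th scale degree (up an octave) = C♭.
B♭ up to C♭ is 13 semitones, a half step narrower than a major ninth, so the interval is minor.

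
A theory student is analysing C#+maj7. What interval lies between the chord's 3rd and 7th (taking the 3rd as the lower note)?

C#+maj7: C# E# G## B#.
That puts E# below B#.
From E# to B# is 7 semitones, exactly the perfect fifth.

perfect fifth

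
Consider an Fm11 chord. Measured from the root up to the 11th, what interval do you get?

perfect eleventh

The chord tones of Fm11 (F minor eleventh) are F Ab C Eb G Bb.
The root is F and the 11th is Bb.
F up to Bb spans 11 letter names and 17 semitones — a perfect eleventh.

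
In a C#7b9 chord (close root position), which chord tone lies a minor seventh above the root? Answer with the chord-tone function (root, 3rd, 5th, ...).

C#7b9: C#, E#, G#, B, D.
The root is C#. A minor seventh above C# is B.
B is the chord's 7th.

7th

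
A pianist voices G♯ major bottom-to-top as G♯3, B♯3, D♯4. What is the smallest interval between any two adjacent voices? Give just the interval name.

Adjacent intervals: G♯3→B♯3 = major third; B♯3→D♯4 = minor third.
The smallest is B♯3 to D♯4, a minor third (3 semitones).

minor third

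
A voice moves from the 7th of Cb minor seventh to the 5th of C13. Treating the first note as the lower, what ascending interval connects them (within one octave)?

The 7th of Cb minor seventh is Bbb; the 5th of C13 is G.
Bbb up to G is 10 semitones, a half step wider than a major sixth, so the interval is augmented.

augmented 6th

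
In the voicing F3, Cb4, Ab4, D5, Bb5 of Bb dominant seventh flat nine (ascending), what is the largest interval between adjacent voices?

major sixth

Adjacent intervals: F3→Cb4 = diminished fifth; Cb4→Ab4 = major sixth; Ab4→D5 = augmented fourth; D5→Bb5 = minor sixth.
The largest is Cb4 to Ab4, a major sixth (9 semitones).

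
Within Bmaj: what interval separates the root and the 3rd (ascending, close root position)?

Spelling the chord: B-D#-F#.
So we need the interval from B up to D#.
From B to D# is 4 semitones, exactly the major third.

major third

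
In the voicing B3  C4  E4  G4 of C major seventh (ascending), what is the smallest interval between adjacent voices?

minor 2nd

Adjacent intervals: B3→C4 = minor second; C4→E4 = major third; E4→G4 = minor third.
The smallest is B3 to C4, a minor second (1 semitone).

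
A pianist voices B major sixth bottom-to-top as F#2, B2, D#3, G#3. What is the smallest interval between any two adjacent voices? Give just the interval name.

Adjacent intervals: F#2→B2 = perfect fourth; B2→D#3 = major third; D#3→G#3 = perfect fourth.
The smallest is B2 to D#3, a major third (4 semitones).

major third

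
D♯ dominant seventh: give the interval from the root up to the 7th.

The chord tones of D♯7 are D♯-F𝄪-A♯-C♯.
The root is D♯ and the 7th is C♯.
From D♯ to C♯: 10 semitones over a seventh = minor.

minor 7th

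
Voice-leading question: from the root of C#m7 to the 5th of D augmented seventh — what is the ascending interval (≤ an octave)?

M6

The root of C#m7 is C#; the 5th of D augmented seventh is A#.
Counting 6 letters and 9 half steps from C# gives a major sixth.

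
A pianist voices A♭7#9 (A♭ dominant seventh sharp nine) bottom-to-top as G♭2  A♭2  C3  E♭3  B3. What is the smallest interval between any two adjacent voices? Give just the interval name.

Adjacent intervals: G♭2→A♭2 = major second; A♭2→C3 = major third; C3→E♭3 = minor third; E♭3→B3 = augmented fifth.
The smallest is G♭2 to A♭2, a major second (2 semitones).

major second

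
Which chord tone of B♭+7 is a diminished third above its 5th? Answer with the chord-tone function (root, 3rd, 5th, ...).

B♭ augmented seventh is spelled B♭, D, F♯, A♭.
The 5th is F♯. A diminished third above F♯ is A♭.
A♭ is the chord's 7th.

7th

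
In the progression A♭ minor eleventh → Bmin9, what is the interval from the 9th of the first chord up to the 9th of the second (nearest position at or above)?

A♭ minor eleventh has B♭ as its 9th, and Bmin9 has C♯ as its 9th.
From B♭ to C♯: 3 semitones over a second = augmented.

A2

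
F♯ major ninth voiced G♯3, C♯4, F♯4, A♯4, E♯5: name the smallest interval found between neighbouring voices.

major third

Adjacent intervals: G♯3→C♯4 = perfect fourth; C♯4→F♯4 = perfect fourth; F♯4→A♯4 = major third; A♯4→E♯5 = perfect fifth.
The smallest is F♯4 to A♯4, a major third (4 semitones).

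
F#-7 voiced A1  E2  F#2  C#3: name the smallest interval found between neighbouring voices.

M2

Adjacent intervals: A1→E2 = perfect fifth; E2→F#2 = major second; F#2→C#3 = perfect fifth.
The smallest is E2 to F#2, a major second (2 semitones).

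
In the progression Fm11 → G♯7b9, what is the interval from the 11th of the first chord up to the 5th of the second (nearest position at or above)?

The 11th of Fm11 is B♭; the 5th of G♯7b9 is D♯.
3 letter names make it a third; at 5 semitones (a half step wider than major) the quality is augmented.

augmented 3rd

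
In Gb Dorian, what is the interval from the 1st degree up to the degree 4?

perfect fourth

Spelling Gb Dorian: Gb Ab Bbb Cb Db Eb Fb.
So we need the interval from Gb up to Cb.
Gb up to Cb spans 4 letter names and 5 semitones — a perfect fourth.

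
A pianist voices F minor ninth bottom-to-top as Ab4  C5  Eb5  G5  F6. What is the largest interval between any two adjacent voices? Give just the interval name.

minor 7th

Adjacent intervals: Ab4→C5 = major third; C5→Eb5 = minor third; Eb5→G5 = major third; G5→F6 = minor seventh.
The largest is G5 to F6, a minor seventh (10 semitones).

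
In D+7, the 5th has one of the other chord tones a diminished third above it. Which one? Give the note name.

D7#5 (D augmented seventh) is spelled D-F#-A#-C.
The 5th is A#. A diminished third above A# is C.
C is the chord's 7th.

C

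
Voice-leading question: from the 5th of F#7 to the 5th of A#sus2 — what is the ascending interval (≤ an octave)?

major third

F#7 has C# as its 5th, and A#sus2 has E# as its 5th.
Counting 3 letters and 4 half steps from C# gives a major third.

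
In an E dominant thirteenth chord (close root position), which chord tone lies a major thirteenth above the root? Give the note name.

Spelling the chord: E, G♯, B, D, F♯, C♯.
The root is E. A major thirteenth above E is C♯.
C♯ is the chord's 13th.

C#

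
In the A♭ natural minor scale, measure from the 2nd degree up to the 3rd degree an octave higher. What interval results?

A♭ natural minor: A♭ B♭ C♭ D♭ E♭ F♭ G♭.
The 2nd degree is B♭ and the 3rd scale degree (up an octave) is C♭.
From B♭ to C♭: 13 semitones over a ninth = minor.

m9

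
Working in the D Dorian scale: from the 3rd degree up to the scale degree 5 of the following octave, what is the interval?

major tenth

D dorian: D E F G A B C.
3rd degree = F; 5th scale degree (up an octave) = A.
Counting 10 letters and 16 half steps from F gives a major tenth.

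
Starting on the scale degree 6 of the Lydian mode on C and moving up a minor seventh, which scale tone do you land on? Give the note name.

G

The scale is C D E F♯ G A B.
The scale degree 6 is A; a minor seventh above that is G — scale degree 5.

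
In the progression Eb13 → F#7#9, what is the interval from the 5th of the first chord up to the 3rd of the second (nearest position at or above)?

The 5th of Eb13 is Bb; the 3rd of F#7#9 is A#.
7 letter names make it a seventh; at 12 semitones (a half step wider than major) the quality is augmented.

augmented seventh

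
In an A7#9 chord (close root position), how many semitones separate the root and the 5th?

7

Spelling the chord: A, C#, E, G, B#.
A to E is a perfect fifth: 7 semitones.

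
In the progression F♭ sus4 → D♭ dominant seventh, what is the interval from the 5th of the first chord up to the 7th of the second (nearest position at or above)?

perfect 1st

The 5th of F♭ sus4 is C♭; the 7th of D♭ dominant seventh is C♭.
Counting 1 letters and 0 half steps from C♭ gives a perfect unison.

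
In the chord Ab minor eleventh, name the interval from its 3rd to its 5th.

major third

Abm11 is spelled Ab-Cb-Eb-Gb-Bb-Db.
That puts Cb below Eb.
From Cb to Eb is 4 semitones, exactly the major third.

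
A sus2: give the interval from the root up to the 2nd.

major second

Asus2 (A sus2): A-B-E.
The root is A and the 2nd is B.
A up to B spans 2 letter names and 2 semitones — a major second.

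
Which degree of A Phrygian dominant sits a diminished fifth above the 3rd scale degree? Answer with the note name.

G

The scale is A Bb C# D E F G.
The 3rd scale degree is C#; a diminished fifth above that is G — scale degree 7.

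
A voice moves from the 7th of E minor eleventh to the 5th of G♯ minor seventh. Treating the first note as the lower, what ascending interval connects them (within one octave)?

augmented unison

E minor eleventh has D as its 7th, and G♯ minor seventh has D♯ as its 5th.
1 letter names make it a unison; at 1 semitone (a half step wider than perfect) the quality is augmented.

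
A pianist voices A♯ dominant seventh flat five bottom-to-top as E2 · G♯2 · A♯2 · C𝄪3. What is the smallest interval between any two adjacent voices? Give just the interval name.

Adjacent intervals: E2→G♯2 = major third; G♯2→A♯2 = major second; A♯2→C𝄪3 = major third.
The smallest is G♯2 to A♯2, a major second (2 semitones).

major second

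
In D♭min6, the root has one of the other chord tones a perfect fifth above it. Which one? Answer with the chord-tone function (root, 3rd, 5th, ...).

5th

The chord tones of D♭min6 are D♭ F♭ A♭ B♭.
The root is D♭. A perfect fifth above D♭ is A♭.
A♭ is the chord's 5th.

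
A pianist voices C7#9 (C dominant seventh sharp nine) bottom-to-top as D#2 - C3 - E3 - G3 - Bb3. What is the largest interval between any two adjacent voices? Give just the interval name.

Adjacent intervals: D#2→C3 = diminished seventh; C3→E3 = major third; E3→G3 = minor third; G3→Bb3 = minor third.
The largest is D#2 to C3, a diminished seventh (9 semitones).

diminished seventh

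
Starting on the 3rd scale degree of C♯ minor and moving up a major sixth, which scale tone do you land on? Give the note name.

C#

The scale is C♯ D♯ E F♯ G♯ A B.
The 3rd scale degree is E; a major sixth above that is C♯ — scale degree 1.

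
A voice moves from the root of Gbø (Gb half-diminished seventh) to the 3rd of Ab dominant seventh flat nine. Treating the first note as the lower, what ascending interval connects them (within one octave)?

Gbø (Gb half-diminished seventh) has Gb as its root, and Ab dominant seventh flat nine has C as its 3rd.
From Gb to C: 6 semitones over a fourth = augmented.

augmented fourth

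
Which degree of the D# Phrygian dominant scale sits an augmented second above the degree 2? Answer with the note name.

The scale is D# E F## G# A# B C#.
The degree 2 is E; an augmented second above that is F## — scale degree 3.

F##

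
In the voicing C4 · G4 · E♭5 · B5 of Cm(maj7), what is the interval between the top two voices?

A5

Those voices are E♭5 and B5.
E♭ up to B is 8 semitones, a half step wider than a perfect fifth, so the interval is augmented.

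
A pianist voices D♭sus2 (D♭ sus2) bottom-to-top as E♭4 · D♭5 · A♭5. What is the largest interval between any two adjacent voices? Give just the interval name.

minor seventh

Adjacent intervals: E♭4→D♭5 = minor seventh; D♭5→A♭5 = perfect fifth.
The largest is E♭4 to D♭5, a minor seventh (10 semitones).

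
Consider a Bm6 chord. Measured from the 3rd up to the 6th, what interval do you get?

A4

Bmin6: B–D–F#–G#.
That puts D below G#.
From D to G#: 6 semitones over a fourth = augmented.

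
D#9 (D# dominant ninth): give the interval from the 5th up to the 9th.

perfect 5th

D# dominant ninth is spelled D#–F##–A#–C#–E#.
So we need the interval from A# up to E#.
A# up to E# spans 5 letter names and 7 semitones — a perfect fifth.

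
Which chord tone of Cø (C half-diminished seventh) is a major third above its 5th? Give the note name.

The chord tones of Cm7b5 (C half-diminished seventh) are C E♭ G♭ B♭.
The 5th is G♭. A major third above G♭ is B♭.
B♭ is the chord's 7th.

Bb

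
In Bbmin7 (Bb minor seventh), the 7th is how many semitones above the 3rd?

7

Bb minor seventh: Bb, Db, F, Ab.
Db to Ab is a perfect fifth: 7 semitones.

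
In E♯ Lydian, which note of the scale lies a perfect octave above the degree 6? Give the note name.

The scale is E♯ F𝄪 G𝄪 A𝄪 B♯ C𝄪 D𝄪.
The degree 6 is C𝄪; a perfect octave above that is C𝄪 — scale degree 6.

C##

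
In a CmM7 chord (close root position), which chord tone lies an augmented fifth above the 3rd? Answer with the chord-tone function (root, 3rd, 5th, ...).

The chord tones of CmM7 (C minor-major seventh) are C, Eb, G, B.
The 3rd is Eb. An augmented fifth above Eb is B.
B is the chord's 7th.

7th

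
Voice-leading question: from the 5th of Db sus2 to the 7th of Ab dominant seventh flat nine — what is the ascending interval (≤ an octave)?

minor 7th

The 5th of Db sus2 is Ab; the 7th of Ab dominant seventh flat nine is Gb.
From Ab to Gb: 10 semitones over a seventh = minor.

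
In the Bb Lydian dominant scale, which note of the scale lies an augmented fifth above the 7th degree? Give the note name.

E

The scale is Bb C D E F G Ab.
The 7th degree is Ab; an augmented fifth above that is E — scale degree 4.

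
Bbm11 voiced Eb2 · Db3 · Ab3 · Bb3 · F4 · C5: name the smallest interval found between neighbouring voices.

Adjacent intervals: Eb2→Db3 = minor seventh; Db3→Ab3 = perfect fifth; Ab3→Bb3 = major second; Bb3→F4 = perfect fifth; F4→C5 = perfect fifth.
The smallest is Ab3 to Bb3, a major second (2 semitones).

M2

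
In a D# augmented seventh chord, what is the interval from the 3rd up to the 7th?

D#7#5 (D# augmented seventh): D#, F##, A##, C#.
The 3rd is F## and the 7th is C#.
F## up to C# is 6 semitones, a half step narrower than a perfect fifth, so the interval is diminished.
This 3–7 tritone is the characteristic tension at the heart of the dominant sound.

diminished 5th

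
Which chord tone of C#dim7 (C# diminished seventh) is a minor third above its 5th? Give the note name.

Bb

Spelling the chord: C#, E, G, Bb.
The 5th is G. A minor third above G is Bb.
Bb is the chord's 7th.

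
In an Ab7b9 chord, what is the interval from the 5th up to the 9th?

diminished fifth

Spelling the chord: Ab, C, Eb, Gb, Bbb.
That puts Eb below Bbb.
From Eb to Bbb: 6 semitones over a fifth = diminished.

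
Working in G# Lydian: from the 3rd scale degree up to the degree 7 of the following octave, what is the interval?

The scale runs G# A# B# C## D# E# F##.
That puts B# below F##.
From B# to F## is 19 semitones, exactly the perfect twelfth.

perfect twelfth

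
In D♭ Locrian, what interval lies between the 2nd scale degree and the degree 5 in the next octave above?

perfect eleventh

Spelling D♭ Locrian: D♭ E𝄫 F♭ G♭ A𝄫 B𝄫 C♭.
The 2nd scale degree is E𝄫 and the 5th degree (up an octave) is A𝄫.
Counting 11 letters and 17 half steps from E𝄫 gives a perfect eleventh.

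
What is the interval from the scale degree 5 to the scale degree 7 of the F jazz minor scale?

Spelling the F jazz minor scale: F G A♭ B♭ C D E.
That puts C below E.
C up to E spans 3 letter names and 4 semitones — a major third.

M3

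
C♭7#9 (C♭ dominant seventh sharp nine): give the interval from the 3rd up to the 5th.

minor 3rd

C♭7#9 is spelled C♭-E♭-G♭-B𝄫-D.
So we need the interval from E♭ up to G♭.
3 letter names make it a third; at 3 semitones (a half step narrower than major) the quality is minor.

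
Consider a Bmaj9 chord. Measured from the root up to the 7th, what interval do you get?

Bmaj9 is spelled B, D#, F#, A#, C#.
Root = B; 7th = A#.
From B to A# is 11 semitones, exactly the major seventh.

major 7th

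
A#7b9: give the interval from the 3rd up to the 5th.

minor third

Spelling the chord: A# C## E# G# B.
That puts C## below E#.
From C## to E#: 3 semitones over a third = minor.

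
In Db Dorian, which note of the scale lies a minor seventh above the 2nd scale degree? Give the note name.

Db

The scale is Db Eb Fb Gb Ab Bb Cb.
The 2nd scale degree is Eb; a minor seventh above that is Db — scale degree 1.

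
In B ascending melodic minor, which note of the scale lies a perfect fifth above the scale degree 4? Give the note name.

The scale is B C♯ D E F♯ G♯ A♯.
The scale degree 4 is E; a perfect fifth above that is B — scale degree 1.

B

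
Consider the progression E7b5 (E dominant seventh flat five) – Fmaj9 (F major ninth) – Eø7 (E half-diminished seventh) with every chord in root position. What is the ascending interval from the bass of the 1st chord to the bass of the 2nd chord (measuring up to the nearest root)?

minor second

The roots are E and F.
From E to F: 1 semitone over a second = minor.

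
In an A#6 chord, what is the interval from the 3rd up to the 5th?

A#6 is spelled A#-C##-E#-F##.
The 3rd is C## and the 5th is E#.
C## up to E# is 3 semitones, a half step narrower than a major third, so the interval is minor.

minor 3rd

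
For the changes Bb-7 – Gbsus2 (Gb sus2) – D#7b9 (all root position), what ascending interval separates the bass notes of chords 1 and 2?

The roots are Bb and Gb.
Bb up to Gb is 8 semitones, a half step narrower than a major sixth, so the interval is minor.

minor sixth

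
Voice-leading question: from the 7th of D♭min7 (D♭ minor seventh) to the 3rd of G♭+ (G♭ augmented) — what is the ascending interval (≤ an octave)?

major seventh

The 7th of D♭min7 (D♭ minor seventh) is C♭; the 3rd of G♭+ (G♭ augmented) is B♭.
From C♭ to B♭ is 11 semitones, exactly the major seventh.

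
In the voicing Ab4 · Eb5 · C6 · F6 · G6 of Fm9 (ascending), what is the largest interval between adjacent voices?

Adjacent intervals: Ab4→Eb5 = perfect fifth; Eb5→C6 = major sixth; C6→F6 = perfect fourth; F6→G6 = major second.
The largest is Eb5 to C6, a major sixth (9 semitones).

M6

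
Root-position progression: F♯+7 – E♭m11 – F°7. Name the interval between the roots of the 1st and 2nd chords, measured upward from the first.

The roots are F♯ and E♭.
7 letter names make it a seventh; at 9 semitones (a whole step narrower than major) the quality is diminished.

diminished 7th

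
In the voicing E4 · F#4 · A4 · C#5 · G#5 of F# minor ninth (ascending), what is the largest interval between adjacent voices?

perfect 5th

Adjacent intervals: E4→F#4 = major second; F#4→A4 = minor third; A4→C#5 = major third; C#5→G#5 = perfect fifth.
The largest is C#5 to G#5, a perfect fifth (7 semitones).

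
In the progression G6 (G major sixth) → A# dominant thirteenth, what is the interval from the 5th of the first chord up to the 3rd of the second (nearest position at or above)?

G6 (G major sixth) has D as its 5th, and A# dominant thirteenth has C## as its 3rd.
7 letter names make it a seventh; at 12 semitones (a half step wider than major) the quality is augmented.

augmented seventh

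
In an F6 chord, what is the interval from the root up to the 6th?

major sixth

F major sixth: F, A, C, D.
The root is F and the 6th is D.
Counting 6 letters and 9 half steps from F gives a major sixth.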